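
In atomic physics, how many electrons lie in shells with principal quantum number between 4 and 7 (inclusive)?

252

Shell n has n² orbitals: 4²=16 + 5²=25 + 6²=36 + 7²=49 = 126 orbitals.
Two spin states per orbital: 2 × 126 = 252 electrons.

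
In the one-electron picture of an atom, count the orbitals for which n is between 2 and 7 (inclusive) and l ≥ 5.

35

Go shell by shell, enumerating (l, m_l) with l ≥ 5:
n=6 → 11; n=7 → 24.
Total orbitals: 11 + 24 = 35.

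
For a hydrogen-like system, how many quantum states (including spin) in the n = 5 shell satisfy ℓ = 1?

The n = 5 shell has ℓ = 0 through 4; check each.
Orbitals with ℓ = 1, by ℓ: ℓ=1 → 3.
Orbitals: 3. Each orbital carries two spin states, so 3 × 2 = 6 states.

6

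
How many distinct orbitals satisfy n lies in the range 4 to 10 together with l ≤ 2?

63

Go shell by shell, enumerating (l, m_l) with l ≤ 2:
n=4 → 9; n=5 → 9; n=6 → 9; n=7 → 9; n=8 → 9; n=9 → 9; n=10 → 9.
Total orbitals: 9 + 9 + 9 + 9 + 9 + 9 + 9 = 63.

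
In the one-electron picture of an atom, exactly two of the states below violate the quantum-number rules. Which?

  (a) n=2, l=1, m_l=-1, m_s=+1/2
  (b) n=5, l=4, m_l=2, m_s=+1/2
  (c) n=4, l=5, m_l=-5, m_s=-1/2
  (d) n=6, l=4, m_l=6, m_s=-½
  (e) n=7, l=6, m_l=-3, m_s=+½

(c) has l = 5 ≥ n = 4, violating 0 ≤ l ≤ n−1.
(d) has |m_l| = 6 > l = 4, violating −l ≤ m_l ≤ l.
The remaining sets (a), (b), (e) satisfy all four rules.

(c) and (d)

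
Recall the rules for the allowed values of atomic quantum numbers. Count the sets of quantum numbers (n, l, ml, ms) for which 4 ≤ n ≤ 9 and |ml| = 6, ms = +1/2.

12

Go shell by shell, enumerating (l, ml) with |ml| = 6:
n=7 → 2; n=8 → 4; n=9 → 6.
Orbitals: 2 + 4 + 6 = 12. With ms fixed to +1/2 there is one state per orbital, so 12 states.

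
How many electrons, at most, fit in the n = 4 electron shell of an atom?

32

A shell holds 2n² electrons: 2 × 4² = 2 × 16 = 32.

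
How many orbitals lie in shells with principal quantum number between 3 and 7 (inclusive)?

Shell n has n² orbitals: 3²=9 + 4²=16 + 5²=25 + 6²=36 + 7²=49 = 135 orbitals.

135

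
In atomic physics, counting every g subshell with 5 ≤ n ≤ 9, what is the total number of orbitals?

A g subshell (ℓ = 4) exists for every n ≥ 5, so shells n = 5, 6, 7, 8, 9 each contribute one — 5 subshells.
Since each g subshell has 2·4+1 = 9 orbitals, the total is 5 × 9 = 45.

45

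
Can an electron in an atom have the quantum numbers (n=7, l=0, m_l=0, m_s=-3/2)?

The spin quantum number for an electron can only be m_s = +1/2 or −1/2; m_s = -3/2 is not one of those.

Not allowed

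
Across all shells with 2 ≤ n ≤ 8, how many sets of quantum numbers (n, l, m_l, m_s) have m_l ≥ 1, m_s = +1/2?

Count contributing orbitals for each principal shell:
n=2 → 1; n=3 → 3; n=4 → 6; n=5 → 10; n=6 → 15; n=7 → 21; n=8 → 28.
Orbitals: 1 + 3 + 6 + 10 + 15 + 21 + 28 = 84. With m_s fixed to +1/2 there is one state per orbital, so 84 states.

84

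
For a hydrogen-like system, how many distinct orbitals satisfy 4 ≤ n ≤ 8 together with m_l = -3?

Count contributing orbitals for each principal shell:
n=4 → 1; n=5 → 2; n=6 → 3; n=7 → 4; n=8 → 5.
Total orbitals: 1 + 2 + 3 + 4 + 5 = 15.

15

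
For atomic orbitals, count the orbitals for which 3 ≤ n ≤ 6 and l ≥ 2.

70

Go shell by shell, enumerating (l, m_l) with l ≥ 2:
n=3 → 5; n=4 → 12; n=5 → 21; n=6 → 32.
Total orbitals: 5 + 12 + 21 + 32 = 70.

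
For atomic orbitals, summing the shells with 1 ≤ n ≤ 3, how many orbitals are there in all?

14

Shell n has n² orbitals: 1²=1 + 2²=4 + 3²=9 = 14 orbitals.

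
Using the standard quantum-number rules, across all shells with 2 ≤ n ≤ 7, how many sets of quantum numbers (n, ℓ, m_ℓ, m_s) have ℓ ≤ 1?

48

For each n in the range, tally the orbitals obeying ℓ ≤ 1:
n=2 → 4; n=3 → 4; n=4 → 4; n=5 → 4; n=6 → 4; n=7 → 4.
Orbitals: 4 + 4 + 4 + 4 + 4 + 4 = 24. Including both spin states (m_s = ±1/2) gives 2 × 24 = 48 states.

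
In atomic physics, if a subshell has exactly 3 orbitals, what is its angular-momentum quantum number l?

2l+1 = 3 gives l = 1.

l = 1 (p)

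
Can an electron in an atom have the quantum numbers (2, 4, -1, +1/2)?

The orbital quantum number must satisfy 0 ≤ l ≤ n−1. With n = 2 the allowed l values are 0, 1, so l = 4 is out of range.

Not allowed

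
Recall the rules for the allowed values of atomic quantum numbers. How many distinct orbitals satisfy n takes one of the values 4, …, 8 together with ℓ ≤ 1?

Work shell by shell — for each n, count the (ℓ, m_ℓ) pairs that satisfy ℓ ≤ 1:
n=4 → 4; n=5 → 4; n=6 → 4; n=7 → 4; n=8 → 4.
Total orbitals: 4 + 4 + 4 + 4 + 4 = 20.

20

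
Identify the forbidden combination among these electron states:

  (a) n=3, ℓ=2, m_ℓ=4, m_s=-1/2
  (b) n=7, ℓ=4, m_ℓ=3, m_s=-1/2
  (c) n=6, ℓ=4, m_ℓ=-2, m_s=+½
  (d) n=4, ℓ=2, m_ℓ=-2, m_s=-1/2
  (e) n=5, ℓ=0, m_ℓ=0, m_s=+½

(a) has |m_ℓ| = 4 > ℓ = 2, violating −ℓ ≤ m_ℓ ≤ ℓ.
The remaining sets (b), (c), (d), (e) satisfy all four rules.

(a)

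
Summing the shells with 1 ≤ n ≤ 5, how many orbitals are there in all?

55

Shell n has n² orbitals: 1²=1 + 2²=4 + 3²=9 + 4²=16 + 5²=25 = 55 orbitals.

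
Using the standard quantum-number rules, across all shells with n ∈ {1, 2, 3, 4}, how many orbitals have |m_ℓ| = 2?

6

Treat each shell separately and count matching orbitals:
n=3 → 2; n=4 → 4.
Total orbitals: 2 + 4 = 6.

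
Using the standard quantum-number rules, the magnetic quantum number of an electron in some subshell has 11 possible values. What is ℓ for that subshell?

m_ℓ ranges over 2ℓ+1 integers, so 2ℓ+1 = 11 ⇒ ℓ = 5.

ℓ = 5 (h)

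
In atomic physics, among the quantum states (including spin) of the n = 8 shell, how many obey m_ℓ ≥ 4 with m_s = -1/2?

For n = 8, ℓ ranges over 0 … 7.
The (ℓ, m_ℓ) pairs meeting m_ℓ ≥ 4 give: ℓ=4 → 1; ℓ=5 → 2; ℓ=6 → 3; ℓ=7 → 4.
Orbitals: 1 + 2 + 3 + 4 = 10. With m_s fixed to a single value there is one state per orbital, giving 10 states.

10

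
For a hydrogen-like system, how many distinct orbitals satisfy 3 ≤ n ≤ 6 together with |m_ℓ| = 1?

28

Per-shell orbital counts meeting the constraint:
n=3 → 4; n=4 → 6; n=5 → 8; n=6 → 10.
Total orbitals: 4 + 6 + 8 + 10 = 28.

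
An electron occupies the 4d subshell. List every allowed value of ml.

-2, -1, 0, 1, 2

The 4d subshell has l = 2, and ml takes every integer from −l to +l. With l = 2 that gives the 5 values -2, -1, 0, 1, 2.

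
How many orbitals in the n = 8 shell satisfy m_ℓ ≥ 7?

1

Contributions: ℓ=7 → 1.
Total orbitals: 1.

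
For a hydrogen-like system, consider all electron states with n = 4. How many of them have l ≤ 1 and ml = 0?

4

With n = 4 the allowed l are 0, 1, …, 3.
Contributions: l=0 → 1; l=1 → 1.
Orbitals: 1 + 1 = 2. Each orbital carries two spin states, so 2 × 2 = 4 states.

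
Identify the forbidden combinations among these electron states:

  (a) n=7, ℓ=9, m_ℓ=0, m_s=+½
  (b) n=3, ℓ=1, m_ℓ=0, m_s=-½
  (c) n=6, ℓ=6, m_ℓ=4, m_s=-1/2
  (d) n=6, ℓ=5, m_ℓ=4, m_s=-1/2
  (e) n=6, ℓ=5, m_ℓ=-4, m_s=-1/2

(a) has ℓ = 9 ≥ n = 7, violating 0 ≤ ℓ ≤ n−1.
(c) has ℓ = 6 ≥ n = 6, violating 0 ≤ ℓ ≤ n−1.
The remaining sets (b), (d), (e) satisfy all four rules.

(a) and (c)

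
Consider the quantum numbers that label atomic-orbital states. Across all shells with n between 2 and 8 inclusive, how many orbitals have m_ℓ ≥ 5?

For each n in the range, tally the orbitals obeying m_ℓ ≥ 5:
n=6 → 1; n=7 → 3; n=8 → 6.
Total orbitals: 1 + 3 + 6 = 10.

10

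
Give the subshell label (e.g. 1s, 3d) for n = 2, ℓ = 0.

ℓ = 0 corresponds to the letter 's', so the subshell is 2s.

2s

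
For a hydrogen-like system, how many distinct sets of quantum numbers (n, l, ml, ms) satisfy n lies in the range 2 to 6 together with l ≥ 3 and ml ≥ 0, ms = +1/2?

28

Count contributing orbitals for each principal shell:
n=4 → 4; n=5 → 9; n=6 → 15.
Orbitals: 4 + 9 + 15 = 28. With ms fixed to +1/2 there is one state per orbital, so 28 states.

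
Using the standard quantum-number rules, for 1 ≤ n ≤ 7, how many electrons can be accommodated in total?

280

Total orbitals = 1² + 2² + 3² + 4² + 5² + 6² + 7² = 140. Doubling for spin gives 280 electrons.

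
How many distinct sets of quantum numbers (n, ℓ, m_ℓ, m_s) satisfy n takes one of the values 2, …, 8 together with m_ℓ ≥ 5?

Go shell by shell, enumerating (ℓ, m_ℓ) with m_ℓ ≥ 5:
n=6 → 1; n=7 → 3; n=8 → 6.
Orbitals: 1 + 3 + 6 = 10. Including both spin states (m_s = ±1/2) gives 2 × 10 = 20 states.

20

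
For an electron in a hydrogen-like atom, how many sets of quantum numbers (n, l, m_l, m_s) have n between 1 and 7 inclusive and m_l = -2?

30

Per-shell orbital counts meeting the constraint:
n=3 → 1; n=4 → 2; n=5 → 3; n=6 → 4; n=7 → 5.
Orbitals: 1 + 2 + 3 + 4 + 5 = 15. Including both spin states (m_s = ±1/2) gives 2 × 15 = 30 states.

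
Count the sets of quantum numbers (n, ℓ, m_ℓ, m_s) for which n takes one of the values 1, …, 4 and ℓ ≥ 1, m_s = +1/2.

26

Per-shell orbital counts meeting the constraint:
n=2 → 3; n=3 → 8; n=4 → 15.
Orbitals: 3 + 8 + 15 = 26. With m_s fixed to +1/2 there is one state per orbital, so 26 states.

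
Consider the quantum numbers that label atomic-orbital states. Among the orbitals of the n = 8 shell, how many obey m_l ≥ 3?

15

For n = 8, l ranges over 0 … 7.
Orbitals with m_l ≥ 3, by l: l=3 → 1; l=4 → 2; l=5 → 3; l=6 → 4; l=7 → 5.
Total orbitals: 1 + 2 + 3 + 4 + 5 = 15.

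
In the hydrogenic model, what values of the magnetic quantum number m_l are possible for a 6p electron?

-1, 0, 1

The 6p subshell has l = 1, and m_l takes every integer from −l to +l. With l = 1 that gives the 3 values -1, 0, 1.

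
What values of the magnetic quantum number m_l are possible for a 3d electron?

The 3d subshell has l = 2, and m_l takes every integer from −l to +l. With l = 2 that gives the 5 values -2, -1, 0, 1, 2.

-2, -1, 0, 1, 2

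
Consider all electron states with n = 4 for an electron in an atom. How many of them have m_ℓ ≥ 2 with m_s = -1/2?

3

For n = 4, ℓ ranges over 0 … 3.
Orbitals with m_ℓ ≥ 2, by ℓ: ℓ=2 → 1; ℓ=3 → 2.
Orbitals: 1 + 2 = 3. With m_s fixed to a single value there is one state per orbital, giving 3 states.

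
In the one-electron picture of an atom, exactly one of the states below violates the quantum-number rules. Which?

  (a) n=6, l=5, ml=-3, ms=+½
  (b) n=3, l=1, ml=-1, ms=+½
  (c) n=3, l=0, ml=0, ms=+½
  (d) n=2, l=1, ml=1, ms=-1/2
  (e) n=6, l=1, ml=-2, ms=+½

(e)

(e) has |ml| = 2 > l = 1, violating −l ≤ ml ≤ l.
The remaining sets (a), (b), (c), (d) satisfy all four rules.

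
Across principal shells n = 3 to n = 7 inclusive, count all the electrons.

270

Shell n has n² orbitals: 3²=9 + 4²=16 + 5²=25 + 6²=36 + 7²=49 = 135 orbitals.
Two spin states per orbital: 2 × 135 = 270 electrons.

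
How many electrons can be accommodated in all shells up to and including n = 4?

60

Total orbitals = 1² + 2² + 3² + 4² = 30. Doubling for spin gives 60 electrons.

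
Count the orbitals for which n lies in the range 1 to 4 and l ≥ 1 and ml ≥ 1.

10

Count contributing orbitals for each principal shell:
n=2 → 1; n=3 → 3; n=4 → 6.
Total orbitals: 1 + 3 + 6 = 10.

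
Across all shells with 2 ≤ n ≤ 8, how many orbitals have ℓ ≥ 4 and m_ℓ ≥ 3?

Work shell by shell — for each n, count the (ℓ, m_ℓ) pairs that satisfy ℓ ≥ 4 and m_ℓ ≥ 3:
n=5 → 2; n=6 → 5; n=7 → 9; n=8 → 14.
Total orbitals: 2 + 5 + 9 + 14 = 30.

30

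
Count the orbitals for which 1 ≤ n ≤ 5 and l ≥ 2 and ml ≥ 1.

Per-shell orbital counts meeting the constraint:
n=3 → 2; n=4 → 5; n=5 → 9.
Total orbitals: 2 + 5 + 9 = 16.

16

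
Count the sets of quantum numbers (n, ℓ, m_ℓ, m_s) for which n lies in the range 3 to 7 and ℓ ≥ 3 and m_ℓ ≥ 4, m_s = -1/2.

Treat each shell separately and count matching orbitals:
n=5 → 1; n=6 → 3; n=7 → 6.
Orbitals: 1 + 3 + 6 = 10. With m_s fixed to -1/2 there is one state per orbital, so 10 states.

10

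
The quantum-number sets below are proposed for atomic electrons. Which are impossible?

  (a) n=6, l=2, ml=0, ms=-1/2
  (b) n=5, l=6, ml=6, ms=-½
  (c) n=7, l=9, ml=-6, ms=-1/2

(b) and (c)

(b) has l = 6 ≥ n = 5, violating 0 ≤ l ≤ n−1.
(c) has l = 9 ≥ n = 7, violating 0 ≤ l ≤ n−1.
The remaining set (a) satisfies all four rules.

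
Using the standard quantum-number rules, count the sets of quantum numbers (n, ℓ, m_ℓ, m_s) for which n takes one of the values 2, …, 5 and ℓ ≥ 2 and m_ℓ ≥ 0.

Go shell by shell, enumerating (ℓ, m_ℓ) with ℓ ≥ 2 and m_ℓ ≥ 0:
n=3 → 3; n=4 → 7; n=5 → 12.
Orbitals: 3 + 7 + 12 = 22. Including both spin states (m_s = ±1/2) gives 2 × 22 = 44 states.

44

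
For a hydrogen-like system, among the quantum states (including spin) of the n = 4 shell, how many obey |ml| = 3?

Per l-value: l=3 → 2.
Orbitals: 2. Each orbital carries two spin states, so 2 × 2 = 4 states.

4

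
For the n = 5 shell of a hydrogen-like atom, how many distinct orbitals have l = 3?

For n = 5, l ranges over 0 … 4.
Orbitals with l = 3, by l: l=3 → 7.
Total orbitals: 7.

7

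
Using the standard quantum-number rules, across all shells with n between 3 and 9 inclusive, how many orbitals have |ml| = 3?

42

Go shell by shell, enumerating (l, ml) with |ml| = 3:
n=4 → 2; n=5 → 4; n=6 → 6; n=7 → 8; n=8 → 10; n=9 → 12.
Total orbitals: 2 + 4 + 6 + 8 + 10 + 12 = 42.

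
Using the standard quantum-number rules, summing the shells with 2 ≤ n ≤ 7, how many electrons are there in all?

Shell n has n² orbitals: 2²=4 + 3²=9 + 4²=16 + 5²=25 + 6²=36 + 7²=49 = 139 orbitals.
Two spin states per orbital: 2 × 139 = 278 electrons.

278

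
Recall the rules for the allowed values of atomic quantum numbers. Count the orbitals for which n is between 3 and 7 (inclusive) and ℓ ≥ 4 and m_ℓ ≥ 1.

28

Treat each shell separately and count matching orbitals:
n=5 → 4; n=6 → 9; n=7 → 15.
Total orbitals: 4 + 9 + 15 = 28.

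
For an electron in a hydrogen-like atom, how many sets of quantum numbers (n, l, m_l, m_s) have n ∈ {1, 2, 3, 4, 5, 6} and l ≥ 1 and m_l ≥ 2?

Go shell by shell, enumerating (l, m_l) with l ≥ 1 and m_l ≥ 2:
n=3 → 1; n=4 → 3; n=5 → 6; n=6 → 10.
Orbitals: 1 + 3 + 6 + 10 = 20. Including both spin states (m_s = ±1/2) gives 2 × 20 = 40 states.

40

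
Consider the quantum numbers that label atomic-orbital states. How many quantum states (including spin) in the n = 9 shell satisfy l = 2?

10

With n = 9 the allowed l are 0, 1, …, 8.
Per l-value: l=2 → 5.
Orbitals: 5. Each orbital carries two spin states, so 5 × 2 = 10 states.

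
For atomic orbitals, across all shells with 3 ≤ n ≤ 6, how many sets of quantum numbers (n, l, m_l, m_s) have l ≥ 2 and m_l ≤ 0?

80

Treat each shell separately and count matching orbitals:
n=3 → 3; n=4 → 7; n=5 → 12; n=6 → 18.
Orbitals: 3 + 7 + 12 + 18 = 40. Including both spin states (m_s = ±1/2) gives 2 × 40 = 80 states.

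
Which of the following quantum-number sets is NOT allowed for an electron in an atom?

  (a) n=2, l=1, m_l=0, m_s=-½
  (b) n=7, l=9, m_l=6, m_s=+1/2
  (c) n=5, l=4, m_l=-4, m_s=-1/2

(b) has l = 9 ≥ n = 7, violating 0 ≤ l ≤ n−1.
The remaining sets (a), (c) satisfy all four rules.

(b)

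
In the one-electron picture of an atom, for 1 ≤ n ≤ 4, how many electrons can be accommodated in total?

Total orbitals = 1² + 2² + 3² + 4² = 30. Doubling for spin gives 60 electrons.

60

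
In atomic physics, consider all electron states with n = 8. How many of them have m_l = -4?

8

The n = 8 shell has l = 0 through 7; check each.
The (l, m_l) pairs meeting m_l = -4 give: l=4 → 1; l=5 → 1; l=6 → 1; l=7 → 1.
Orbitals: 1 + 1 + 1 + 1 = 4. Each orbital carries two spin states, so 4 × 2 = 8 states.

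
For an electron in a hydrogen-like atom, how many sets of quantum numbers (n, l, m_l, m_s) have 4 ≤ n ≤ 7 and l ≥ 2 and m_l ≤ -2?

68

Count contributing orbitals for each principal shell:
n=4 → 3; n=5 → 6; n=6 → 10; n=7 → 15.
Orbitals: 3 + 6 + 10 + 15 = 34. Including both spin states (m_s = ±1/2) gives 2 × 34 = 68 states.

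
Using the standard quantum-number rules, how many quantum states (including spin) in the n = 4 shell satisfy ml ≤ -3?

2

With n = 4 the allowed l are 0, 1, …, 3.
The (l, ml) pairs meeting ml ≤ -3 give: l=3 → 1.
Orbitals: 1. Each orbital carries two spin states, so 1 × 2 = 2 states.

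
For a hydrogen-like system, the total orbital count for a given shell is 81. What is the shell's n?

n² = 81 ⇒ n = 9.

n = 9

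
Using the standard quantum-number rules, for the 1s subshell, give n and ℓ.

The leading integer gives n = 1; the letter 's' means ℓ = 0.

n = 1, ℓ = 0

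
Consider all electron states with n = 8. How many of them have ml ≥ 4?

20

Go through l = 0, …, 7 (the values permitted for n = 8).
Contributions: l=4 → 1; l=5 → 2; l=6 → 3; l=7 → 4.
Orbitals: 1 + 2 + 3 + 4 = 10. Each orbital carries two spin states, so 10 × 2 = 20 states.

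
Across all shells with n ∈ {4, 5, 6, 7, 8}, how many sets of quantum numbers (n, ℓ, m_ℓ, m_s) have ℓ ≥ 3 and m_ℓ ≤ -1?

Go shell by shell, enumerating (ℓ, m_ℓ) with ℓ ≥ 3 and m_ℓ ≤ -1:
n=4 → 3; n=5 → 7; n=6 → 12; n=7 → 18; n=8 → 25.
Orbitals: 3 + 7 + 12 + 18 + 25 = 65. Including both spin states (m_s = ±1/2) gives 2 × 65 = 130 states.

130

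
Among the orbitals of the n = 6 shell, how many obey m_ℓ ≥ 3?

6

With n = 6 the allowed ℓ are 0, 1, …, 5.
Orbitals with m_ℓ ≥ 3, by ℓ: ℓ=3 → 1; ℓ=4 → 2; ℓ=5 → 3.
Total orbitals: 1 + 2 + 3 = 6.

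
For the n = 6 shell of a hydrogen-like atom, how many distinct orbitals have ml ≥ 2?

The n = 6 shell has l = 0 through 5; check each.
Contributions: l=2 → 1; l=3 → 2; l=4 → 3; l=5 → 4.
Total orbitals: 1 + 2 + 3 + 4 = 10.

10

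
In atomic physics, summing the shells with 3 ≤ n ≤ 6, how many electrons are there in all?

172

Shell n has n² orbitals: 3²=9 + 4²=16 + 5²=25 + 6²=36 = 86 orbitals.
Two spin states per orbital: 2 × 86 = 172 electrons.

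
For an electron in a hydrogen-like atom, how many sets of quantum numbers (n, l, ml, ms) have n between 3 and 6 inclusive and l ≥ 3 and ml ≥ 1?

Treat each shell separately and count matching orbitals:
n=4 → 3; n=5 → 7; n=6 → 12.
Orbitals: 3 + 7 + 12 = 22. Including both spin states (ms = ±1/2) gives 2 × 22 = 44 states.

44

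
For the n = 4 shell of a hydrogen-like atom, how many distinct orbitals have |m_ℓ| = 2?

Go through ℓ = 0, …, 3 (the values permitted for n = 4).
Contributions: ℓ=2 → 2; ℓ=3 → 2.
Total orbitals: 2 + 2 = 4.

4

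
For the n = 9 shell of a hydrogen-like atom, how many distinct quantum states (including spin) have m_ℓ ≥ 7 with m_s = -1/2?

3

Per ℓ-value: ℓ=7 → 1; ℓ=8 → 2.
Orbitals: 1 + 2 = 3. With m_s fixed to a single value there is one state per orbital, giving 3 states.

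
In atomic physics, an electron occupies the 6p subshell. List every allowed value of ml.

-1, 0, 1

The 6p subshell has l = 1, and ml takes every integer from −l to +l. With l = 1 that gives the 3 values -1, 0, 1.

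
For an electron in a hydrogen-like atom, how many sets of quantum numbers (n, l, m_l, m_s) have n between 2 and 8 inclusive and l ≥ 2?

For each n in the range, tally the orbitals obeying l ≥ 2:
n=3 → 5; n=4 → 12; n=5 → 21; n=6 → 32; n=7 → 45; n=8 → 60.
Orbitals: 5 + 12 + 21 + 32 + 45 + 60 = 175. Including both spin states (m_s = ±1/2) gives 2 × 175 = 350 states.

350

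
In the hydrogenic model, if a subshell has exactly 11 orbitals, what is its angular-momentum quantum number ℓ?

2ℓ+1 = 11 gives ℓ = 5.

ℓ = 5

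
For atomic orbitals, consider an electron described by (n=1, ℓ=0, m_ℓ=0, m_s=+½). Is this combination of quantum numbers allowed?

Yes

n = 1 is a positive integer. ℓ = 0 satisfies 0 ≤ ℓ ≤ n−1 = 0. m_ℓ = 0 lies in the range −ℓ … +ℓ (here 0). m_s = +1/2 is one of ±1/2.
All four constraints are satisfied.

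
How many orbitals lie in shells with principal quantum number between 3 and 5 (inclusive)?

Shell n has n² orbitals: 3²=9 + 4²=16 + 5²=25 = 50 orbitals.

50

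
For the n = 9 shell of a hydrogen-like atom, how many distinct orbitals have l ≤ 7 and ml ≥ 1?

With n = 9 the allowed l are 0, 1, …, 8.
The (l, ml) pairs meeting l ≤ 7 and ml ≥ 1 give: l=1 → 1; l=2 → 2; l=3 → 3; l=4 → 4; l=5 → 5; l=6 → 6; l=7 → 7.
Total orbitals: 1 + 2 + 3 + 4 + 5 + 6 + 7 = 28.

28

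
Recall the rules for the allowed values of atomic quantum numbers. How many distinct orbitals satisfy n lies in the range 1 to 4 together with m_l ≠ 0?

20

Work shell by shell — for each n, count the (l, m_l) pairs that satisfy m_l ≠ 0:
n=2 → 2; n=3 → 6; n=4 → 12.
Total orbitals: 2 + 6 + 12 = 20.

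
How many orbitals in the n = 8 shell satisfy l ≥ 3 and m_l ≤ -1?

25

Per l-value: l=3 → 3; l=4 → 4; l=5 → 5; l=6 → 6; l=7 → 7.
Total orbitals: 3 + 4 + 5 + 6 + 7 = 25.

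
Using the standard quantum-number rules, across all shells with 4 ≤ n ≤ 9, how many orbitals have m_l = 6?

6

Per-shell orbital counts meeting the constraint:
n=7 → 1; n=8 → 2; n=9 → 3.
Total orbitals: 1 + 2 + 3 = 6.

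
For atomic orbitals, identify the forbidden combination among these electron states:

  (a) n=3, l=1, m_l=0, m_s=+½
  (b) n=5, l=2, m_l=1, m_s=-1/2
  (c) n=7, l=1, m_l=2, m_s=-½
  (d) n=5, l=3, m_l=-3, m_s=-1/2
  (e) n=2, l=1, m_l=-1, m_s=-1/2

(c)

(c) has |m_l| = 2 > l = 1, violating −l ≤ m_l ≤ l.
The remaining sets (a), (b), (d), (e) satisfy all four rules.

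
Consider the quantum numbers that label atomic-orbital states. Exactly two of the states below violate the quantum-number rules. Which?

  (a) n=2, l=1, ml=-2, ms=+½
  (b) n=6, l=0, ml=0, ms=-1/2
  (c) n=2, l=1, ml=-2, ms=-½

(a) has |ml| = 2 > l = 1, violating −l ≤ ml ≤ l.
(c) has |ml| = 2 > l = 1, violating −l ≤ ml ≤ l.
The remaining set (b) satisfies all four rules.

(a) and (c)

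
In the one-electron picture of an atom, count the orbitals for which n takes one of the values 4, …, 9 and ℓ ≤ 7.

Per-shell orbital counts meeting the constraint:
n=4 → 16; n=5 → 25; n=6 → 36; n=7 → 49; n=8 → 64; n=9 → 64.
Total orbitals: 16 + 25 + 36 + 49 + 64 + 64 = 254.

254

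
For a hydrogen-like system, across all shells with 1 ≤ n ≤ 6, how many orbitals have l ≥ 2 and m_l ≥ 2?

Go shell by shell, enumerating (l, m_l) with l ≥ 2 and m_l ≥ 2:
n=3 → 1; n=4 → 3; n=5 → 6; n=6 → 10.
Total orbitals: 1 + 3 + 6 + 10 = 20.

20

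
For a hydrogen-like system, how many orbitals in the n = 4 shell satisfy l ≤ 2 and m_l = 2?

Per l-value: l=2 → 1.
Total orbitals: 1.

1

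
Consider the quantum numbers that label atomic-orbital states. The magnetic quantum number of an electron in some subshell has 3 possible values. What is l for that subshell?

ml ranges over 2l+1 integers, so 2l+1 = 3 ⇒ l = 1.

l = 1 (p)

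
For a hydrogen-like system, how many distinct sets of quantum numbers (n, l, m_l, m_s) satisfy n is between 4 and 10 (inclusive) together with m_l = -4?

Count contributing orbitals for each principal shell:
n=5 → 1; n=6 → 2; n=7 → 3; n=8 → 4; n=9 → 5; n=10 → 6.
Orbitals: 1 + 2 + 3 + 4 + 5 + 6 = 21. Including both spin states (m_s = ±1/2) gives 2 × 21 = 42 states.

42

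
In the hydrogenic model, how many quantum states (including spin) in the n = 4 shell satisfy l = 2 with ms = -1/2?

5

The n = 4 shell has l = 0 through 3; check each.
Contributions: l=2 → 5.
Orbitals: 5. With ms fixed to a single value there is one state per orbital, giving 5 states.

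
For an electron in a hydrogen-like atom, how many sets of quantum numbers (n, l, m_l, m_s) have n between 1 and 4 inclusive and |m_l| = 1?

24

Count contributing orbitals for each principal shell:
n=2 → 2; n=3 → 4; n=4 → 6.
Orbitals: 2 + 4 + 6 = 12. Including both spin states (m_s = ±1/2) gives 2 × 12 = 24 states.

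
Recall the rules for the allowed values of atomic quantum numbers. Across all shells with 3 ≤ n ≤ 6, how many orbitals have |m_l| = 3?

12

For each n in the range, tally the orbitals obeying |m_l| = 3:
n=4 → 2; n=5 → 4; n=6 → 6.
Total orbitals: 2 + 4 + 6 = 12.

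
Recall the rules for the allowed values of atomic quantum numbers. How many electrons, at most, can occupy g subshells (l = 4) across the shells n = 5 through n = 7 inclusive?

54

A g subshell (l = 4) exists for every n ≥ 5, so shells n = 5, 6, 7 each contribute one — 3 subshells.
Since each g subshell holds 2(2·4+1) = 18 electrons, the total is 3 × 18 = 54.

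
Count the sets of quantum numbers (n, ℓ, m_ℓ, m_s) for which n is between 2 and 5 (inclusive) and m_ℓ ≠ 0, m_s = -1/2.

40

Per-shell orbital counts meeting the constraint:
n=2 → 2; n=3 → 6; n=4 → 12; n=5 → 20.
Orbitals: 2 + 6 + 12 + 20 = 40. With m_s fixed to -1/2 there is one state per orbital, so 40 states.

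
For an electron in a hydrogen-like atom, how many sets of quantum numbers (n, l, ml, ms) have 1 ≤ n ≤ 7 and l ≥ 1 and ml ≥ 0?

154

Work shell by shell — for each n, count the (l, ml) pairs that satisfy l ≥ 1 and ml ≥ 0:
n=2 → 2; n=3 → 5; n=4 → 9; n=5 → 14; n=6 → 20; n=7 → 27.
Orbitals: 2 + 5 + 9 + 14 + 20 + 27 = 77. Including both spin states (ms = ±1/2) gives 2 × 77 = 154 states.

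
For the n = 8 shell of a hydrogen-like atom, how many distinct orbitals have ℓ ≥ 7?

15

The (ℓ, m_ℓ) pairs meeting ℓ ≥ 7 give: ℓ=7 → 15.
Total orbitals: 15.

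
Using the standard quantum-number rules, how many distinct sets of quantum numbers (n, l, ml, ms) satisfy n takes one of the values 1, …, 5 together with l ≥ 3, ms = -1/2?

Go shell by shell, enumerating (l, ml) with l ≥ 3:
n=4 → 7; n=5 → 16.
Orbitals: 7 + 16 = 23. With ms fixed to -1/2 there is one state per orbital, so 23 states.

23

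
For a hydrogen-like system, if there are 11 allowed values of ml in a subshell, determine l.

ml ranges over 2l+1 integers, so 2l+1 = 11 ⇒ l = 5.

l = 5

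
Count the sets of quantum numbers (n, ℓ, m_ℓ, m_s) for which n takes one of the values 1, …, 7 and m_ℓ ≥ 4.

Count contributing orbitals for each principal shell:
n=5 → 1; n=6 → 3; n=7 → 6.
Orbitals: 1 + 3 + 6 = 10. Including both spin states (m_s = ±1/2) gives 2 × 10 = 20 states.

20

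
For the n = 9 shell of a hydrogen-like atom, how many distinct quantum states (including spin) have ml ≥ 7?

6

For n = 9, l ranges over 0 … 8.
Contributions: l=7 → 1; l=8 → 2.
Orbitals: 1 + 2 = 3. Each orbital carries two spin states, so 3 × 2 = 6 states.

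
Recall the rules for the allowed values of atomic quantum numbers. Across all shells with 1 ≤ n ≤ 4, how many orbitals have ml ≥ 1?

Treat each shell separately and count matching orbitals:
n=2 → 1; n=3 → 3; n=4 → 6.
Total orbitals: 1 + 3 + 6 = 10.

10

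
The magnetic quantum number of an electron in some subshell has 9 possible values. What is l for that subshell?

l = 4 (g)

m_l ranges over 2l+1 integers, so 2l+1 = 9 ⇒ l = 4.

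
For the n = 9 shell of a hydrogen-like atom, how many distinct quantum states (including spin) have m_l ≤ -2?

With n = 9 the allowed l are 0, 1, …, 8.
Orbitals with m_l ≤ -2, by l: l=2 → 1; l=3 → 2; l=4 → 3; l=5 → 4; l=6 → 5; l=7 → 6; l=8 → 7.
Orbitals: 1 + 2 + 3 + 4 + 5 + 6 + 7 = 28. Each orbital carries two spin states, so 28 × 2 = 56 states.

56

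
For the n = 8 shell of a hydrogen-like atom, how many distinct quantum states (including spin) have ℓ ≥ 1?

126

Contributions: ℓ=1 → 3; ℓ=2 → 5; ℓ=3 → 7; ℓ=4 → 9; ℓ=5 → 11; ℓ=6 → 13; ℓ=7 → 15.
Orbitals: 3 + 5 + 7 + 9 + 11 + 13 + 15 = 63. Each orbital carries two spin states, so 63 × 2 = 126 states.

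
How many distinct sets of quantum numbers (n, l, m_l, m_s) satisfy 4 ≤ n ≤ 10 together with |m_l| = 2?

140

For each n in the range, tally the orbitals obeying |m_l| = 2:
n=4 → 4; n=5 → 6; n=6 → 8; n=7 → 10; n=8 → 12; n=9 → 14; n=10 → 16.
Orbitals: 4 + 6 + 8 + 10 + 12 + 14 + 16 = 70. Including both spin states (m_s = ±1/2) gives 2 × 70 = 140 states.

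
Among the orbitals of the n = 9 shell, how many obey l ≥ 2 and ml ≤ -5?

10

For n = 9, l ranges over 0 … 8.
Orbitals with l ≥ 2 and ml ≤ -5, by l: l=5 → 1; l=6 → 2; l=7 → 3; l=8 → 4.
Total orbitals: 1 + 2 + 3 + 4 = 10.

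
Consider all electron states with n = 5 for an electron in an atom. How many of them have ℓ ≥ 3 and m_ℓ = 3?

For n = 5, ℓ ranges over 0 … 4.
Orbitals with ℓ ≥ 3 and m_ℓ = 3, by ℓ: ℓ=3 → 1; ℓ=4 → 1.
Orbitals: 1 + 1 = 2. Each orbital carries two spin states, so 2 × 2 = 4 states.

4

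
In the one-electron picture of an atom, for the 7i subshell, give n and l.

The leading integer gives n = 7; the letter 'i' means l = 6.

n = 7, l = 6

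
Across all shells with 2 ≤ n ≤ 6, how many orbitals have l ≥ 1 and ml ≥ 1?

For each n in the range, tally the orbitals obeying l ≥ 1 and ml ≥ 1:
n=2 → 1; n=3 → 3; n=4 → 6; n=5 → 10; n=6 → 15.
Total orbitals: 1 + 3 + 6 + 10 + 15 = 35.

35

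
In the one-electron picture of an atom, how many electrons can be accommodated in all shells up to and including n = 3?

Total orbitals = 1² + 2² + 3² = 14. Doubling for spin gives 28 electrons.

28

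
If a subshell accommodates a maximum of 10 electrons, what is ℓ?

ℓ = 2

2(2ℓ+1) = 10 ⇒ 2ℓ+1 = 5 ⇒ ℓ = 2.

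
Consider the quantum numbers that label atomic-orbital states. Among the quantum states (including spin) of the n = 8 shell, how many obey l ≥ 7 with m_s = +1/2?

Orbitals with l ≥ 7, by l: l=7 → 15.
Orbitals: 15. With m_s fixed to a single value there is one state per orbital, giving 15 states.

15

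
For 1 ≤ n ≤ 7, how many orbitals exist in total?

Total orbitals = 1² + 2² + 3² + 4² + 5² + 6² + 7² = 140.

140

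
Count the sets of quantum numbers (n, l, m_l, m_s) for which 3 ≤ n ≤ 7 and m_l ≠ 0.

For each n in the range, tally the orbitals obeying m_l ≠ 0:
n=3 → 6; n=4 → 12; n=5 → 20; n=6 → 30; n=7 → 42.
Orbitals: 6 + 12 + 20 + 30 + 42 = 110. Including both spin states (m_s = ±1/2) gives 2 × 110 = 220 states.

220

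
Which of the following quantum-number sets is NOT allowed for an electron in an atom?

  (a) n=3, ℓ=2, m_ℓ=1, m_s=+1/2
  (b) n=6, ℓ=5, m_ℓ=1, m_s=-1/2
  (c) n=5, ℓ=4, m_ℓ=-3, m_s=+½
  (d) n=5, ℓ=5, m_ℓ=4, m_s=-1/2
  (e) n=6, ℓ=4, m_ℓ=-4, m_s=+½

(d)

(d) has ℓ = 5 ≥ n = 5, violating 0 ≤ ℓ ≤ n−1.
The remaining sets (a), (b), (c), (e) satisfy all four rules.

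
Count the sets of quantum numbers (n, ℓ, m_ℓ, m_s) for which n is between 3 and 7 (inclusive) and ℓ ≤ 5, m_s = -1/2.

122

Per-shell orbital counts meeting the constraint:
n=3 → 9; n=4 → 16; n=5 → 25; n=6 → 36; n=7 → 36.
Orbitals: 9 + 16 + 25 + 36 + 36 = 122. With m_s fixed to -1/2 there is one state per orbital, so 122 states.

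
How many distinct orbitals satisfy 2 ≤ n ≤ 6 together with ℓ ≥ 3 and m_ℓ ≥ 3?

Count contributing orbitals for each principal shell:
n=4 → 1; n=5 → 3; n=6 → 6.
Total orbitals: 1 + 3 + 6 = 10.

10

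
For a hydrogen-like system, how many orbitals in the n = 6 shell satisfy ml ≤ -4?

For n = 6, l ranges over 0 … 5.
The (l, ml) pairs meeting ml ≤ -4 give: l=4 → 1; l=5 → 2.
Total orbitals: 1 + 2 = 3.

3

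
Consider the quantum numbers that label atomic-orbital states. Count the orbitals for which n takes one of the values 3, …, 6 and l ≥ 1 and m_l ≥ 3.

10

For each n in the range, tally the orbitals obeying l ≥ 1 and m_l ≥ 3:
n=4 → 1; n=5 → 3; n=6 → 6.
Total orbitals: 1 + 3 + 6 = 10.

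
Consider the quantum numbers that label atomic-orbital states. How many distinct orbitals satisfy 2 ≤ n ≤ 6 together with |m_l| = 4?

Go shell by shell, enumerating (l, m_l) with |m_l| = 4:
n=5 → 2; n=6 → 4.
Total orbitals: 2 + 4 = 6.

6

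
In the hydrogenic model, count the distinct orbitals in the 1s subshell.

A subshell has 2ℓ+1 orbitals; with ℓ = 0, that's 1.

1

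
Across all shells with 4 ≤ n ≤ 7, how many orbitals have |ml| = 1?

36

Work shell by shell — for each n, count the (l, ml) pairs that satisfy |ml| = 1:
n=4 → 6; n=5 → 8; n=6 → 10; n=7 → 12.
Total orbitals: 6 + 8 + 10 + 12 = 36.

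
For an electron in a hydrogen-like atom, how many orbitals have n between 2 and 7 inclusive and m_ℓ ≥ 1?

Work shell by shell — for each n, count the (ℓ, m_ℓ) pairs that satisfy m_ℓ ≥ 1:
n=2 → 1; n=3 → 3; n=4 → 6; n=5 → 10; n=6 → 15; n=7 → 21.
Total orbitals: 1 + 3 + 6 + 10 + 15 + 21 = 56.

56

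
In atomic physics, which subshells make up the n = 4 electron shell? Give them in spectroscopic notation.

For n = 4, l runs from 0 to 3. In spectroscopic notation l = 0,1,2,… ↔ s,p,d,f,g,h,i, so the subshells are 4s, 4p, 4d, 4f.

4s, 4p, 4d, 4f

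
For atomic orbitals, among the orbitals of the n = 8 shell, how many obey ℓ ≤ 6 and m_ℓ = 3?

4

The n = 8 shell has ℓ = 0 through 7; check each.
The (ℓ, m_ℓ) pairs meeting ℓ ≤ 6 and m_ℓ = 3 give: ℓ=3 → 1; ℓ=4 → 1; ℓ=5 → 1; ℓ=6 → 1.
Total orbitals: 1 + 1 + 1 + 1 = 4.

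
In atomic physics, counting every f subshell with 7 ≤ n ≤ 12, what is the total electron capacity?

An f subshell (ℓ = 3) exists for every n ≥ 4, so shells n = 7, 8, 9, 10, 11, 12 each contribute one — 6 subshells.
Since each f subshell holds 2(2·3+1) = 14 electrons, the total is 6 × 14 = 84.

84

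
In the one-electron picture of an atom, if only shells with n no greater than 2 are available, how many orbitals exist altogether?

Total orbitals = 1² + 2² = 5.

5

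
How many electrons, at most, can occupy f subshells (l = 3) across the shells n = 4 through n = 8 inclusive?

An f subshell (l = 3) exists for every n ≥ 4, so shells n = 4, 5, 6, 7, 8 each contribute one — 5 subshells.
Since each f subshell holds 2(2·3+1) = 14 electrons, the total is 5 × 14 = 70.

70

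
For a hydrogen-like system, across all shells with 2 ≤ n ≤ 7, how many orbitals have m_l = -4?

Work shell by shell — for each n, count the (l, m_l) pairs that satisfy m_l = -4:
n=5 → 1; n=6 → 2; n=7 → 3.
Total orbitals: 1 + 2 + 3 = 6.

6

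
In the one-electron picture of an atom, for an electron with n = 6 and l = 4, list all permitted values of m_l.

-4, -3, -2, -1, 0, 1, 2, 3, 4

m_l takes every integer from −l to +l. With l = 4 that gives the 9 values -4, -3, -2, -1, 0, 1, 2, 3, 4.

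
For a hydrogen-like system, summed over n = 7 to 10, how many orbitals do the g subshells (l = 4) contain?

36

A g subshell (l = 4) exists for every n ≥ 5, so shells n = 7, 8, 9, 10 each contribute one — 4 subshells.
Since each g subshell has 2·4+1 = 9 orbitals, the total is 4 × 9 = 36.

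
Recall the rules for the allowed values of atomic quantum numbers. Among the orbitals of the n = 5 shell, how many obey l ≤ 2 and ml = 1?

With n = 5 the allowed l are 0, 1, …, 4.
Orbitals with l ≤ 2 and ml = 1, by l: l=1 → 1; l=2 → 1.
Total orbitals: 1 + 1 = 2.

2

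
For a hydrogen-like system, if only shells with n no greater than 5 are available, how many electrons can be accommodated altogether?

Total orbitals = 1² + 2² + 3² + 4² + 5² = 55. Doubling for spin gives 110 electrons.

110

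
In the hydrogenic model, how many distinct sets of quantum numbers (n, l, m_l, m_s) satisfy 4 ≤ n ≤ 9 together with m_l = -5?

20

Work shell by shell — for each n, count the (l, m_l) pairs that satisfy m_l = -5:
n=6 → 1; n=7 → 2; n=8 → 3; n=9 → 4.
Orbitals: 1 + 2 + 3 + 4 = 10. Including both spin states (m_s = ±1/2) gives 2 × 10 = 20 states.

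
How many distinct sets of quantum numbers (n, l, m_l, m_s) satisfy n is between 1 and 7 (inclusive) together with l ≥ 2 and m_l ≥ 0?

130

Count contributing orbitals for each principal shell:
n=3 → 3; n=4 → 7; n=5 → 12; n=6 → 18; n=7 → 25.
Orbitals: 3 + 7 + 12 + 18 + 25 = 65. Including both spin states (m_s = ±1/2) gives 2 × 65 = 130 states.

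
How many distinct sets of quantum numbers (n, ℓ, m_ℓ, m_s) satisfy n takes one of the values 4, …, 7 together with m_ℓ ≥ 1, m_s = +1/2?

Per-shell orbital counts meeting the constraint:
n=4 → 6; n=5 → 10; n=6 → 15; n=7 → 21.
Orbitals: 6 + 10 + 15 + 21 = 52. With m_s fixed to +1/2 there is one state per orbital, so 52 states.

52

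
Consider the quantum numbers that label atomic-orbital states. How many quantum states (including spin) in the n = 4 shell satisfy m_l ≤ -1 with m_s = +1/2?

6

For n = 4, l ranges over 0 … 3.
Contributions: l=1 → 1; l=2 → 2; l=3 → 3.
Orbitals: 1 + 2 + 3 = 6. With m_s fixed to a single value there is one state per orbital, giving 6 states.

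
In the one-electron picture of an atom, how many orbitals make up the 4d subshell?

A subshell has 2l+1 orbitals; with l = 2, that's 5.

5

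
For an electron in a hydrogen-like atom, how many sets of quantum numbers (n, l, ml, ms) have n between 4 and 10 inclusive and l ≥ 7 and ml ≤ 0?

Go shell by shell, enumerating (l, ml) with l ≥ 7 and ml ≤ 0:
n=8 → 8; n=9 → 17; n=10 → 27.
Orbitals: 8 + 17 + 27 = 52. Including both spin states (ms = ±1/2) gives 2 × 52 = 104 states.

104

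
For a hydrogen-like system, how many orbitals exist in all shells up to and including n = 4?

Total orbitals = 1² + 2² + 3² + 4² = 30.

30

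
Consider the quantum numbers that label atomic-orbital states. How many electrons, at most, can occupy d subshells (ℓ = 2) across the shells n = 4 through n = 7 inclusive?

A d subshell (ℓ = 2) exists for every n ≥ 3, so shells n = 4, 5, 6, 7 each contribute one — 4 subshells.
Since each d subshell holds 2(2·2+1) = 10 electrons, the total is 4 × 10 = 40.

40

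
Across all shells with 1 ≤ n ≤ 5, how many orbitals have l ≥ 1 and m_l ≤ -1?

Count contributing orbitals for each principal shell:
n=2 → 1; n=3 → 3; n=4 → 6; n=5 → 10.
Total orbitals: 1 + 3 + 6 + 10 = 20.

20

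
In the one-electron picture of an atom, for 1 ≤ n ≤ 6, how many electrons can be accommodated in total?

182

Total orbitals = 1² + 2² + 3² + 4² + 5² + 6² = 91. Doubling for spin gives 182 electrons.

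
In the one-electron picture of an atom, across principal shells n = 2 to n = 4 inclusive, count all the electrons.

Shell n has n² orbitals: 2²=4 + 3²=9 + 4²=16 = 29 orbitals.
Two spin states per orbital: 2 × 29 = 58 electrons.

58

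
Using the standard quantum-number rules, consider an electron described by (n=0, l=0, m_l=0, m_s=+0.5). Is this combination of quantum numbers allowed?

No

The principal quantum number must be a positive integer (n ≥ 1), but here n = 0.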